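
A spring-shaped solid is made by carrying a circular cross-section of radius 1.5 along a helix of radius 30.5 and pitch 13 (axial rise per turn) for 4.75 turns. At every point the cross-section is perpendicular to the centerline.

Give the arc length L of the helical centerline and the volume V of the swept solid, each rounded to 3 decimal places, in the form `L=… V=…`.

L=912.369 V=6449.153

2πR = 2π·30.5 = 191.637152
per-turn = √(191.637152² + 13²) = √(36724.7980 + 169) = √36893.7980 = 192.077583
L = 4.75 × 192.077583 = 912.368520
V = π·1.5² × L = 7.068583 × 912.368520 = 6449.153042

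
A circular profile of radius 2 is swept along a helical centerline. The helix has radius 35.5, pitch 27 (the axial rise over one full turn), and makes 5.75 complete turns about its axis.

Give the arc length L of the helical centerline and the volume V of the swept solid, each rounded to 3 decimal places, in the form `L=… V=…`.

L=1291.917 V=16234.712

2πR = 2π·35.5 = 223.053078
per-turn = √(223.053078² + 27²) = √(49752.6758 + 729) = √50481.6758 = 224.681276
L = 5.75 × 224.681276 = 1291.917337
V = π·2² × L = 12.566371 × 1291.917337 = 16234.712060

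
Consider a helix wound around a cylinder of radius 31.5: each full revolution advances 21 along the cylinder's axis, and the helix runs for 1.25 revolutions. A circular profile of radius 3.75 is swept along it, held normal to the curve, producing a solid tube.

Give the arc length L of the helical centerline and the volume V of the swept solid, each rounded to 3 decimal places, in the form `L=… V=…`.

L=248.789 V=10991.167

2πR = 2π·31.5 = 197.920337
per-turn = √(197.920337² + 21²) = √(39172.4599 + 441) = √39613.4599 = 199.031304
L = 1.25 × 199.031304 = 248.789130
V = π·3.75² × L = 44.178647 × 248.789130 = 10991.167060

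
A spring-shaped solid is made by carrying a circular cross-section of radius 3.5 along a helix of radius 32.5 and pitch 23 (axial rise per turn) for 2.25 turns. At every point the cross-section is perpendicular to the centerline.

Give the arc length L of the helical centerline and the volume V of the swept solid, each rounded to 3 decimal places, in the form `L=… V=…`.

2πR = 2π·32.5 = 204.203522
per-turn = √(204.203522² + 23²) = √(41699.0786 + 529) = √42228.0786 = 205.494717
L = 2.25 × 205.494717 = 462.363113
V = π·3.5² × L = 38.484510 × 462.363113 = 17793.817833

L=462.363 V=17793.818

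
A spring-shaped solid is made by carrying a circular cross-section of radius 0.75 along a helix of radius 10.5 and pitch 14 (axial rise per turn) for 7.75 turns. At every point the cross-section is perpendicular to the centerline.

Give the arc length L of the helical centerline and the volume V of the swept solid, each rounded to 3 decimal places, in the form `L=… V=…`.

L=522.680 V=923.651

2πR = 2π·10.5 = 65.973446
per-turn = √(65.973446² + 14²) = √(4352.4955 + 196) = √4548.4955 = 67.442535
L = 7.75 × 67.442535 = 522.679647
V = π·0.75² × L = 1.767146 × 522.679647 = 923.651178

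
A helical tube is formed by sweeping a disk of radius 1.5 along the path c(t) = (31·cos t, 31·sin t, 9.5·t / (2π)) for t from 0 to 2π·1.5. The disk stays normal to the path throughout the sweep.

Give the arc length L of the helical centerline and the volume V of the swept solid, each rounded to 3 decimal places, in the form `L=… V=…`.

L=292.515 V=2067.670

2πR = 2π·31 = 194.778745
per-turn = √(194.778745² + 9.5²) = √(37938.7593 + 90.25) = √38029.0093 = 195.010280
L = 1.5 × 195.010280 = 292.515420
V = π·1.5² × L = 7.068583 × 292.515420 = 2067.669663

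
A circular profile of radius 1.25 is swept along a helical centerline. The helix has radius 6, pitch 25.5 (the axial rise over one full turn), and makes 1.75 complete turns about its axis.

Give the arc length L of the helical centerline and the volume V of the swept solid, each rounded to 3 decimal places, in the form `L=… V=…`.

2πR = 2π·6 = 37.699112
per-turn = √(37.699112² + 25.5²) = √(1421.2230 + 650.25) = √2071.4730 = 45.513438
L = 1.75 × 45.513438 = 79.648516
V = π·1.25² × L = 4.908739 × 79.648516 = 390.973741

L=79.649 V=390.974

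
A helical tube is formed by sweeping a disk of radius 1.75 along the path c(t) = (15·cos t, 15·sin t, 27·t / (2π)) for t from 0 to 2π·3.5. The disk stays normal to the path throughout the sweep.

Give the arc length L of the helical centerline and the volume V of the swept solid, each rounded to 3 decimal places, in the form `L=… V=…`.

L=343.136 V=3301.360

2πR = 2π·15 = 94.247780
per-turn = √(94.247780² + 27²) = √(8882.6440 + 729) = √9611.6440 = 98.038992
L = 3.5 × 98.038992 = 343.136472
V = π·1.75² × L = 9.621128 × 343.136472 = 3301.359749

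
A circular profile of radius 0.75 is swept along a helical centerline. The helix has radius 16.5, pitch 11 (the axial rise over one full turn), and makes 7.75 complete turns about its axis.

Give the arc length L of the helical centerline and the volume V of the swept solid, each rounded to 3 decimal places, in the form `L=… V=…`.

L=807.972 V=1427.805

2πR = 2π·16.5 = 103.672558
per-turn = √(103.672558² + 11²) = √(10747.9992 + 121) = √10868.9992 = 104.254492
L = 7.75 × 104.254492 = 807.972316
V = π·0.75² × L = 1.767146 × 807.972316 = 1427.804940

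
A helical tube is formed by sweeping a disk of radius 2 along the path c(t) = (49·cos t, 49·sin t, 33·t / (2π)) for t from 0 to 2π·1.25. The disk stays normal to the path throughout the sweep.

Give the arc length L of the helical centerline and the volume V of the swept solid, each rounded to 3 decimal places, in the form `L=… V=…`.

2πR = 2π·49 = 307.876080
per-turn = √(307.876080² + 33²) = √(94787.6807 + 1089) = √95876.6807 = 309.639598
L = 1.25 × 309.639598 = 387.049498
V = π·2² × L = 12.566371 × 387.049498 = 4863.807432

L=387.049 V=4863.807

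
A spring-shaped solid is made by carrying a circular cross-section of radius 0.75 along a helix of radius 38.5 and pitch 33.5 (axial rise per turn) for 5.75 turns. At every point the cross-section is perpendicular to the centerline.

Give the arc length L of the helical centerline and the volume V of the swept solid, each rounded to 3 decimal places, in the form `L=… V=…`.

L=1404.215 V=2481.452

2πR = 2π·38.5 = 241.902634
per-turn = √(241.902634² + 33.5²) = √(58516.8845 + 1122.25) = √59639.1345 = 244.211250
L = 5.75 × 244.211250 = 1404.214686
V = π·0.75² × L = 1.767146 × 1404.214686 = 2481.452180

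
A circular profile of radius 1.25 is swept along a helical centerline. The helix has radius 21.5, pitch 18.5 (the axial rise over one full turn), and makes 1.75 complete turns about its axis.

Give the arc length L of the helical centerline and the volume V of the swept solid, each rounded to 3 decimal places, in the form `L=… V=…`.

2πR = 2π·21.5 = 135.088484
per-turn = √(135.088484² + 18.5²) = √(18248.8985 + 342.25) = √18591.1485 = 136.349362
L = 1.75 × 136.349362 = 238.611384
V = π·1.25² × L = 4.908739 × 238.611384 = 1171.280890

L=238.611 V=1171.281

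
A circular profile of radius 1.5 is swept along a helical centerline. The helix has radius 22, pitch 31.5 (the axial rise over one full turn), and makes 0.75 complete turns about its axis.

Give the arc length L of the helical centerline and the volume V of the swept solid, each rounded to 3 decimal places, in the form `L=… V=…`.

L=106.330 V=751.605

2πR = 2π·22 = 138.230077
per-turn = √(138.230077² + 31.5²) = √(19107.5541 + 992.25) = √20099.8041 = 141.773778
L = 0.75 × 141.773778 = 106.330333
V = π·1.5² × L = 7.068583 × 106.330333 = 751.604838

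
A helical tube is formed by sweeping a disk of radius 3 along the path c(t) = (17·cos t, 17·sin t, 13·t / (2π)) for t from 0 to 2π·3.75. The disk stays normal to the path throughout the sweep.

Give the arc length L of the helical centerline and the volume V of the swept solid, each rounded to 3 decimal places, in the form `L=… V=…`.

L=403.509 V=11408.941

2πR = 2π·17 = 106.814150
per-turn = √(106.814150² + 13²) = √(11409.2627 + 169) = √11578.2627 = 107.602336
L = 3.75 × 107.602336 = 403.508760
V = π·3² × L = 28.274334 × 403.508760 = 11408.941392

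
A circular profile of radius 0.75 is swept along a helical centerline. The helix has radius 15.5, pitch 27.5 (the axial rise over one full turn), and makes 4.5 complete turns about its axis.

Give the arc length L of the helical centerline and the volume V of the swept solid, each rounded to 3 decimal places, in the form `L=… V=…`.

L=455.389 V=804.739

2πR = 2π·15.5 = 97.389372
per-turn = √(97.389372² + 27.5²) = √(9484.6898 + 756.25) = √10240.9398 = 101.197529
L = 4.5 × 101.197529 = 455.388879
V = π·0.75² × L = 1.767146 × 455.388879 = 804.738577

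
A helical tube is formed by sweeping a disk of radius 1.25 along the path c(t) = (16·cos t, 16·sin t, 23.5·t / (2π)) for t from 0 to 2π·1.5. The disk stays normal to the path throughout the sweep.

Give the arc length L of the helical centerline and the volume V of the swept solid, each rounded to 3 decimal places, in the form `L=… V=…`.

2πR = 2π·16 = 100.530965
per-turn = √(100.530965² + 23.5²) = √(10106.4749 + 552.25) = √10658.7249 = 103.241101
L = 1.5 × 103.241101 = 154.861651
V = π·1.25² × L = 4.908739 × 154.861651 = 760.175353

L=154.862 V=760.175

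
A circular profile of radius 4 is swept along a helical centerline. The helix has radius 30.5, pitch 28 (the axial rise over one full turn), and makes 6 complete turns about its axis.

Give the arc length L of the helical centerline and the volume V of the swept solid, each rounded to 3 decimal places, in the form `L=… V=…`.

2πR = 2π·30.5 = 191.637152
per-turn = √(191.637152² + 28²) = √(36724.7980 + 784) = √37508.7980 = 193.671882
L = 6 × 193.671882 = 1162.031294
V = π·4² × L = 50.265482 × 1162.031294 = 58410.063600

L=1162.031 V=58410.064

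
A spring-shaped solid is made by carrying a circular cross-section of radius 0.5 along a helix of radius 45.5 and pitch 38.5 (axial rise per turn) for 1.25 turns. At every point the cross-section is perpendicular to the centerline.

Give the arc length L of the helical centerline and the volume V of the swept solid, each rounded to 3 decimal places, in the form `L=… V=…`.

L=360.582 V=283.201

2πR = 2π·45.5 = 285.884931
per-turn = √(285.884931² + 38.5²) = √(81730.1940 + 1482.25) = √83212.4440 = 288.465672
L = 1.25 × 288.465672 = 360.582090
V = π·0.5² × L = 0.785398 × 360.582090 = 283.200511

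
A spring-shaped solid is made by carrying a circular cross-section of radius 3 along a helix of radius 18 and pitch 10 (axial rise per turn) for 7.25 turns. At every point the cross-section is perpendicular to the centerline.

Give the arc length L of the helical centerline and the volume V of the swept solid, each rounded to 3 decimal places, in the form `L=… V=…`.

L=823.155 V=23274.149

2πR = 2π·18 = 113.097336
per-turn = √(113.097336² + 10²) = √(12791.0073 + 100) = √12891.0073 = 113.538572
L = 7.25 × 113.538572 = 823.154646
V = π·3² × L = 28.274334 × 823.154646 = 23274.149301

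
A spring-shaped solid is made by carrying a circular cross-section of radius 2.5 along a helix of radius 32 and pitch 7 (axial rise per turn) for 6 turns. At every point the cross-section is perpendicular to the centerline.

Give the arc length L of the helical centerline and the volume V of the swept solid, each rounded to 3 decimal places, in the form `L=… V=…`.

L=1207.102 V=23701.402

2πR = 2π·32 = 201.061930
per-turn = √(201.061930² + 7²) = √(40425.8996 + 49) = √40474.8996 = 201.183746
L = 6 × 201.183746 = 1207.102476
V = π·2.5² × L = 19.634954 × 1207.102476 = 23701.401684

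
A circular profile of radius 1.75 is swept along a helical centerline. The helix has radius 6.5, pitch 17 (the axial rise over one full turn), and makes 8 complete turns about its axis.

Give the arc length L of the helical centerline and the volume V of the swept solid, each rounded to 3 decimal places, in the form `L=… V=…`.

L=353.901 V=3404.923

2πR = 2π·6.5 = 40.840704
per-turn = √(40.840704² + 17²) = √(1667.9631 + 289) = √1956.9631 = 44.237576
L = 8 × 44.237576 = 353.900609
V = π·1.75² × L = 9.621128 × 353.900609 = 3404.922884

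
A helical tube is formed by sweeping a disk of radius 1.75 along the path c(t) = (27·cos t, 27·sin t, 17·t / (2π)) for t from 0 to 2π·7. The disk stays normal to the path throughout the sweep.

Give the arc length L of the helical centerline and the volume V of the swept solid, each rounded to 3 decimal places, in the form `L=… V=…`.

2πR = 2π·27 = 169.646003
per-turn = √(169.646003² + 17²) = √(28779.7664 + 289) = √29068.7664 = 170.495649
L = 7 × 170.495649 = 1193.469545
V = π·1.75² × L = 9.621128 × 1193.469545 = 11482.522663

L=1193.470 V=11482.523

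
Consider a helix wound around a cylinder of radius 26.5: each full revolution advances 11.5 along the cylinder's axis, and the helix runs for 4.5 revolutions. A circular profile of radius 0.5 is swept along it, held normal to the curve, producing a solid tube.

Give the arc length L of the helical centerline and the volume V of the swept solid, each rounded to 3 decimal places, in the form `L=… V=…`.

2πR = 2π·26.5 = 166.504411
per-turn = √(166.504411² + 11.5²) = √(27723.7188 + 132.25) = √27855.9688 = 166.901075
L = 4.5 × 166.901075 = 751.054837
V = π·0.5² × L = 0.785398 × 751.054837 = 589.877089

L=751.055 V=589.877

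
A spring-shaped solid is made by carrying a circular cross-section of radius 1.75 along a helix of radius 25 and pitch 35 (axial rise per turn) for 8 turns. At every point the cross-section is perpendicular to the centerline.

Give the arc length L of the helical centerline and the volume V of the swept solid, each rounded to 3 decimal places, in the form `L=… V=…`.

L=1287.454 V=12386.755

2πR = 2π·25 = 157.079633
per-turn = √(157.079633² + 35²) = √(24674.0110 + 1225) = √25899.0110 = 160.931697
L = 8 × 160.931697 = 1287.453574
V = π·1.75² × L = 9.621128 × 1287.453574 = 12386.754984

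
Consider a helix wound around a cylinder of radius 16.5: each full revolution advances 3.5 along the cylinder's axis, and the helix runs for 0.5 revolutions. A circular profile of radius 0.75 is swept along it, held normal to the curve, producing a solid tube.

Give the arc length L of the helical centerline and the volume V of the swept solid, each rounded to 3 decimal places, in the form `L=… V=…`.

2πR = 2π·16.5 = 103.672558
per-turn = √(103.672558² + 3.5²) = √(10747.9992 + 12.25) = √10760.2492 = 103.731621
L = 0.5 × 103.731621 = 51.865810
V = π·0.75² × L = 1.767146 × 51.865810 = 91.654453

L=51.866 V=91.654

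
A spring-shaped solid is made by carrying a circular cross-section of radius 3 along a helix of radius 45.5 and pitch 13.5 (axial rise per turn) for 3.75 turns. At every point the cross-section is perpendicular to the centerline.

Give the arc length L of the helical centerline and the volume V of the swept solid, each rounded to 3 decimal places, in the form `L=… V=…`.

L=1073.263 V=30345.800

2πR = 2π·45.5 = 285.884931
per-turn = √(285.884931² + 13.5²) = √(81730.1940 + 182.25) = √81912.4440 = 286.203501
L = 3.75 × 286.203501 = 1073.263129
V = π·3² × L = 28.274334 × 1073.263129 = 30345.800057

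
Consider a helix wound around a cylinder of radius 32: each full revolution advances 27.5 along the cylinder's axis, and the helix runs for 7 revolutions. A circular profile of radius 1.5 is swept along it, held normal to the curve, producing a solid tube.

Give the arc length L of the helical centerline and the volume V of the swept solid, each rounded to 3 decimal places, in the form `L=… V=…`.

2πR = 2π·32 = 201.061930
per-turn = √(201.061930² + 27.5²) = √(40425.8996 + 756.25) = √41182.1496 = 202.933855
L = 7 × 202.933855 = 1420.536987
V = π·1.5² × L = 7.068583 × 1420.536987 = 10041.184266

L=1420.537 V=10041.184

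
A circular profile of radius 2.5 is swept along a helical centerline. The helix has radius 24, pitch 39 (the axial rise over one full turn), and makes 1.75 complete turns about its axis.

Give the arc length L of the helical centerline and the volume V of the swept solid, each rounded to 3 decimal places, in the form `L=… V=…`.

L=272.577 V=5352.029

2πR = 2π·24 = 150.796447
per-turn = √(150.796447² + 39²) = √(22739.5685 + 1521) = √24260.5685 = 155.758045
L = 1.75 × 155.758045 = 272.576579
V = π·2.5² × L = 19.634954 × 272.576579 = 5352.028604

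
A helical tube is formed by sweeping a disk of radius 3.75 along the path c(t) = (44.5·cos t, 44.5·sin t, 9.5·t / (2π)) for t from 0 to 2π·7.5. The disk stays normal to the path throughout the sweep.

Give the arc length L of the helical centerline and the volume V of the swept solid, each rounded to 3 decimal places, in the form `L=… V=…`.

L=2098.223 V=92696.660

2πR = 2π·44.5 = 279.601746
per-turn = √(279.601746² + 9.5²) = √(78177.1365 + 90.25) = √78267.3865 = 279.763090
L = 7.5 × 279.763090 = 2098.223174
V = π·3.75² × L = 44.178647 × 2098.223174 = 92696.660289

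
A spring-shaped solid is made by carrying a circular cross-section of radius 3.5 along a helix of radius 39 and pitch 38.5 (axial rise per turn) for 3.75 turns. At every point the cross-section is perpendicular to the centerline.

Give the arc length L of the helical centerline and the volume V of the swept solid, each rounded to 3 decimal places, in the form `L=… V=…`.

2πR = 2π·39 = 245.044227
per-turn = √(245.044227² + 38.5²) = √(60046.6732 + 1482.25) = √61528.9232 = 248.050243
L = 3.75 × 248.050243 = 930.188412
V = π·3.5² × L = 38.484510 × 930.188412 = 35797.845257

L=930.188 V=35797.845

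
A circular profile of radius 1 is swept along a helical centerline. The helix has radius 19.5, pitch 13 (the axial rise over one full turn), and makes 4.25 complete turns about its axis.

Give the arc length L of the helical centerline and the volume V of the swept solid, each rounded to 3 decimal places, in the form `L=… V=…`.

2πR = 2π·19.5 = 122.522113
per-turn = √(122.522113² + 13²) = √(15011.6683 + 169) = √15180.6683 = 123.209855
L = 4.25 × 123.209855 = 523.641882
V = π·1² × L = 3.141593 × 523.641882 = 1645.069491

L=523.642 V=1645.069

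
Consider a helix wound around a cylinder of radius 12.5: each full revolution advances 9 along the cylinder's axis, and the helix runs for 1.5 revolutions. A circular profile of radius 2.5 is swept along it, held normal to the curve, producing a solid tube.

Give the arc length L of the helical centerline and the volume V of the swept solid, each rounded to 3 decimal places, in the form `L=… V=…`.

2πR = 2π·12.5 = 78.539816
per-turn = √(78.539816² + 9²) = √(6168.5028 + 81) = √6249.5028 = 79.053797
L = 1.5 × 79.053797 = 118.580695
V = π·2.5² × L = 19.634954 × 118.580695 = 2328.326499

L=118.581 V=2328.326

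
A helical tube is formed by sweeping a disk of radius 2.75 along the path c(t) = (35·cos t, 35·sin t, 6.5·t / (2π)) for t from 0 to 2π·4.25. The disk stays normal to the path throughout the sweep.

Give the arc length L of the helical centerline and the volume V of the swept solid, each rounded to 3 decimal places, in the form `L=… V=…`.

2πR = 2π·35 = 219.911486
per-turn = √(219.911486² + 6.5²) = √(48361.0616 + 42.25) = √48403.3116 = 220.007526
L = 4.25 × 220.007526 = 935.031986
V = π·2.75² × L = 23.758294 × 935.031986 = 22214.765241

L=935.032 V=22214.765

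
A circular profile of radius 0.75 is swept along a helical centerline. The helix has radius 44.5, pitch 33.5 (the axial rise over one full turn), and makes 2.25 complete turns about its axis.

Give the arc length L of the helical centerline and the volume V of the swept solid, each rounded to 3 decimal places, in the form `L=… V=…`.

2πR = 2π·44.5 = 279.601746
per-turn = √(279.601746² + 33.5²) = √(78177.1365 + 1122.25) = √79299.3865 = 281.601467
L = 2.25 × 281.601467 = 633.603302
V = π·0.75² × L = 1.767146 × 633.603302 = 1119.669456

L=633.603 V=1119.669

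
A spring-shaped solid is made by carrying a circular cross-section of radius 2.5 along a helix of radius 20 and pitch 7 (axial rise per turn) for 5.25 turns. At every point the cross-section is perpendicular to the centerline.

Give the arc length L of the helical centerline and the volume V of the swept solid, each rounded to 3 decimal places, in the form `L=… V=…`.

2πR = 2π·20 = 125.663706
per-turn = √(125.663706² + 7²) = √(15791.3670 + 49) = √15840.3670 = 125.858520
L = 5.25 × 125.858520 = 660.757230
V = π·2.5² × L = 19.634954 × 660.757230 = 12973.937866

L=660.757 V=12973.938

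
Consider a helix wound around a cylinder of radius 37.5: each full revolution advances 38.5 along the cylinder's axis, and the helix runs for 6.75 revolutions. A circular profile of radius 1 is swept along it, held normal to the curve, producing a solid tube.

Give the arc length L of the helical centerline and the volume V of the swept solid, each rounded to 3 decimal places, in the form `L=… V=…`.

L=1611.523 V=5062.749

2πR = 2π·37.5 = 235.619449
per-turn = √(235.619449² + 38.5²) = √(55516.5248 + 1482.25) = √56998.7748 = 238.744162
L = 6.75 × 238.744162 = 1611.523092
V = π·1² × L = 3.141593 × 1611.523092 = 5062.749106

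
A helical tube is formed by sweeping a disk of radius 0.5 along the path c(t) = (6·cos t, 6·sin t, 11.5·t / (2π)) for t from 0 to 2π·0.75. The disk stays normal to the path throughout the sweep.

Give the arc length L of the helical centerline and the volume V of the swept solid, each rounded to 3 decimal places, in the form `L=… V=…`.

L=29.561 V=23.217

2πR = 2π·6 = 37.699112
per-turn = √(37.699112² + 11.5²) = √(1421.2230 + 132.25) = √1553.4730 = 39.414122
L = 0.75 × 39.414122 = 29.560592
V = π·0.5² × L = 0.785398 × 29.560592 = 23.216834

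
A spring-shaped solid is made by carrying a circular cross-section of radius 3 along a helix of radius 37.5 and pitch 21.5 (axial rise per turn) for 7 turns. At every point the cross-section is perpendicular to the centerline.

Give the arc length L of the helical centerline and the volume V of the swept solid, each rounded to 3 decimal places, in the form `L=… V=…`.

L=1656.188 V=46827.623

2πR = 2π·37.5 = 235.619449
per-turn = √(235.619449² + 21.5²) = √(55516.5248 + 462.25) = √55978.7748 = 236.598341
L = 7 × 236.598341 = 1656.188384
V = π·3² × L = 28.274334 × 1656.188384 = 46827.623339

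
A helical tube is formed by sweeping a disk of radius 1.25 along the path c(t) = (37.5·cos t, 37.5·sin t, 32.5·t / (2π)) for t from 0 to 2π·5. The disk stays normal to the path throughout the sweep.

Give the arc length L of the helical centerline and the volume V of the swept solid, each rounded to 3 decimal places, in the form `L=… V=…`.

2πR = 2π·37.5 = 235.619449
per-turn = √(235.619449² + 32.5²) = √(55516.5248 + 1056.25) = √56572.7748 = 237.850320
L = 5 × 237.850320 = 1189.251600
V = π·1.25² × L = 4.908739 × 1189.251600 = 5837.725142

L=1189.252 V=5837.725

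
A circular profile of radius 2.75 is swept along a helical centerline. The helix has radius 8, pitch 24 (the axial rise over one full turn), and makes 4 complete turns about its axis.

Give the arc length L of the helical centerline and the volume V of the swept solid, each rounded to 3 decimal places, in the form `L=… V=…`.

L=222.805 V=5293.458

2πR = 2π·8 = 50.265482
per-turn = √(50.265482² + 24²) = √(2526.6187 + 576) = √3102.6187 = 55.701156
L = 4 × 55.701156 = 222.804622
V = π·2.75² × L = 23.758294 × 222.804622 = 5293.457815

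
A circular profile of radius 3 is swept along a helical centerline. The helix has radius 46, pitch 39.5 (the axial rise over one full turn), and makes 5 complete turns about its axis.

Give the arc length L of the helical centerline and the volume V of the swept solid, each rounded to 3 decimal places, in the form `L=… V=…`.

2πR = 2π·46 = 289.026524
per-turn = √(289.026524² + 39.5²) = √(83536.3317 + 1560.25) = √85096.5817 = 291.713184
L = 5 × 291.713184 = 1458.565919
V = π·3² × L = 28.274334 × 1458.565919 = 41239.979795

L=1458.566 V=41239.980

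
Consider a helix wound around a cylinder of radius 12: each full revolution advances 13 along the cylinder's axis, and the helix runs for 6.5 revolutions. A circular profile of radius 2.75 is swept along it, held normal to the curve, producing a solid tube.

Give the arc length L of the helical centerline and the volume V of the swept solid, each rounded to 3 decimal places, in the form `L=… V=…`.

L=497.320 V=11815.469

2πR = 2π·12 = 75.398224
per-turn = √(75.398224² + 13²) = √(5684.8921 + 169) = √5853.8921 = 76.510732
L = 6.5 × 76.510732 = 497.319759
V = π·2.75² × L = 23.758294 × 497.319759 = 11815.469267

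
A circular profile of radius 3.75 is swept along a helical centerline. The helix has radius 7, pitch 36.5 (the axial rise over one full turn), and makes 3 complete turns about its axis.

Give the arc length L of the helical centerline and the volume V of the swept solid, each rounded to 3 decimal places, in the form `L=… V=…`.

2πR = 2π·7 = 43.982297
per-turn = √(43.982297² + 36.5²) = √(1934.4425 + 1332.25) = √3266.6925 = 57.154986
L = 3 × 57.154986 = 171.464959
V = π·3.75² × L = 44.178647 × 171.464959 = 7575.089843

L=171.465 V=7575.090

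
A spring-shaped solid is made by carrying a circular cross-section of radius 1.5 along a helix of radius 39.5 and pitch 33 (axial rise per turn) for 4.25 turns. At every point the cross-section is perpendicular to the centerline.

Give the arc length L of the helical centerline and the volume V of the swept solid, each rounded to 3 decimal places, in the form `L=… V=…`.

L=1064.073 V=7521.489

2πR = 2π·39.5 = 248.185820
per-turn = √(248.185820² + 33²) = √(61596.2011 + 1089) = √62685.2011 = 250.370128
L = 4.25 × 250.370128 = 1064.073045
V = π·1.5² × L = 7.068583 × 1064.073045 = 7521.489135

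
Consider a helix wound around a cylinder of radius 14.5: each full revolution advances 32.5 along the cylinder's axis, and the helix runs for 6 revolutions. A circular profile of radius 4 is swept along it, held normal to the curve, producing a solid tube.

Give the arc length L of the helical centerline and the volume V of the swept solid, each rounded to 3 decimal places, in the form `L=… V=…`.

L=580.377 V=29172.916

2πR = 2π·14.5 = 91.106187
per-turn = √(91.106187² + 32.5²) = √(8300.3373 + 1056.25) = √9356.5873 = 96.729454
L = 6 × 96.729454 = 580.376725
V = π·4² × L = 50.265482 × 580.376725 = 29172.916086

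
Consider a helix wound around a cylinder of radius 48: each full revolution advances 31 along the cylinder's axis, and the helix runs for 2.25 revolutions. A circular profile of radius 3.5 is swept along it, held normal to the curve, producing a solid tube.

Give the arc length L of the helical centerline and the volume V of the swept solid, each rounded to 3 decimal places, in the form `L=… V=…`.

2πR = 2π·48 = 301.592895
per-turn = √(301.592895² + 31²) = √(90958.2742 + 961) = √91919.2742 = 303.181916
L = 2.25 × 303.181916 = 682.159311
V = π·3.5² × L = 38.484510 × 682.159311 = 26252.566826

L=682.159 V=26252.567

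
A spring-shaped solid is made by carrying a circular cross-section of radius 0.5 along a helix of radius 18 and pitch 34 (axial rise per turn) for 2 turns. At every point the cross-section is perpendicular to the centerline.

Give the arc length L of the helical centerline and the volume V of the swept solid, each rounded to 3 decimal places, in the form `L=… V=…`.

2πR = 2π·18 = 113.097336
per-turn = √(113.097336² + 34²) = √(12791.0073 + 1156) = √13947.0073 = 118.097448
L = 2 × 118.097448 = 236.194897
V = π·0.5² × L = 0.785398 × 236.194897 = 185.507038

L=236.195 V=185.507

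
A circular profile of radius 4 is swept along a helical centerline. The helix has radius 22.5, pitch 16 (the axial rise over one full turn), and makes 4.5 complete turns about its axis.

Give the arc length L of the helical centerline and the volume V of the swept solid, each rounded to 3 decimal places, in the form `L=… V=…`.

2πR = 2π·22.5 = 141.371669
per-turn = √(141.371669² + 16²) = √(19985.9489 + 256) = √20241.9489 = 142.274203
L = 4.5 × 142.274203 = 640.233915
V = π·4² × L = 50.265482 × 640.233915 = 32181.666606

L=640.234 V=32181.667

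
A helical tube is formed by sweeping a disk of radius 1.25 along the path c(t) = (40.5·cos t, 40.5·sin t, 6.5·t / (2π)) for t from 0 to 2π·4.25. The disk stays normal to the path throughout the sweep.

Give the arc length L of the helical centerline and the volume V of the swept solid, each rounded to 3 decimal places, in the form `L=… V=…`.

L=1081.846 V=5310.499

2πR = 2π·40.5 = 254.469005
per-turn = √(254.469005² + 6.5²) = √(64754.4745 + 42.25) = √64796.7245 = 254.552007
L = 4.25 × 254.552007 = 1081.846031
V = π·1.25² × L = 4.908739 × 1081.846031 = 5310.499289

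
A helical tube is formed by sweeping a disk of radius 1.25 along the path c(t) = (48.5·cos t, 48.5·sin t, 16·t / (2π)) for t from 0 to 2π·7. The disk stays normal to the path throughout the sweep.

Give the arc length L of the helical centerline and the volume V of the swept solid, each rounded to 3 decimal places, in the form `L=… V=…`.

2πR = 2π·48.5 = 304.734487
per-turn = √(304.734487² + 16²) = √(92863.1078 + 256) = √93119.1078 = 305.154236
L = 7 × 305.154236 = 2136.079653
V = π·1.25² × L = 4.908739 × 2136.079653 = 10485.456476

L=2136.080 V=10485.456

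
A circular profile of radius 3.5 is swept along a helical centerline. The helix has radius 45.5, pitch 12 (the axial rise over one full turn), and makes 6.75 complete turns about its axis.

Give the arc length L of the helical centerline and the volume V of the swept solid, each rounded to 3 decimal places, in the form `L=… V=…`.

2πR = 2π·45.5 = 285.884931
per-turn = √(285.884931² + 12²) = √(81730.1940 + 144) = √81874.1940 = 286.136670
L = 6.75 × 286.136670 = 1931.422524
V = π·3.5² × L = 38.484510 × 1931.422524 = 74329.849451

L=1931.423 V=74329.849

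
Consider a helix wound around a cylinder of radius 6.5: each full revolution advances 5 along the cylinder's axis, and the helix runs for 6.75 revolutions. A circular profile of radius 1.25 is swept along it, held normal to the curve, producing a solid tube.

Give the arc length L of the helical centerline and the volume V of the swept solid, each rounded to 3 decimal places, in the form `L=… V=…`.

2πR = 2π·6.5 = 40.840704
per-turn = √(40.840704² + 5²) = √(1667.9631 + 25) = √1692.9631 = 41.145633
L = 6.75 × 41.145633 = 277.733025
V = π·1.25² × L = 4.908739 × 277.733025 = 1363.318799

L=277.733 V=1363.319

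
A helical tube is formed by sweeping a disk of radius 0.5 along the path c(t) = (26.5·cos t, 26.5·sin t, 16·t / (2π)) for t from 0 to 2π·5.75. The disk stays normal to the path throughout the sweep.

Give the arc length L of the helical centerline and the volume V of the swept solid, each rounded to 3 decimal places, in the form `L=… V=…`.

L=961.811 V=755.404

2πR = 2π·26.5 = 166.504411
per-turn = √(166.504411² + 16²) = √(27723.7188 + 256) = √27979.7188 = 167.271393
L = 5.75 × 167.271393 = 961.810507
V = π·0.5² × L = 0.785398 × 961.810507 = 755.404206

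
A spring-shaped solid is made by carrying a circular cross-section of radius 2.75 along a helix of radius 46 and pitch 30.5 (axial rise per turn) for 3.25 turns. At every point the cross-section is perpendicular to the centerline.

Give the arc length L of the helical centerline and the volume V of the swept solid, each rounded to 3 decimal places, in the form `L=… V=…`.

2πR = 2π·46 = 289.026524
per-turn = √(289.026524² + 30.5²) = √(83536.3317 + 930.25) = √84466.5817 = 290.631350
L = 3.25 × 290.631350 = 944.551888
V = π·2.75² × L = 23.758294 × 944.551888 = 22440.941866

L=944.552 V=22440.942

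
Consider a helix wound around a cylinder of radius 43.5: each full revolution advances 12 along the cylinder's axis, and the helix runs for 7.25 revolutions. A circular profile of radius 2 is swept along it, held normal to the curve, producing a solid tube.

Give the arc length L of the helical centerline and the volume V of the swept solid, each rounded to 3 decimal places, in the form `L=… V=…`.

L=1983.469 V=24925.000

2πR = 2π·43.5 = 273.318561
per-turn = √(273.318561² + 12²) = √(74703.0357 + 144) = √74847.0357 = 273.581863
L = 7.25 × 273.581863 = 1983.468506
V = π·2² × L = 12.566371 × 1983.468506 = 24925.000349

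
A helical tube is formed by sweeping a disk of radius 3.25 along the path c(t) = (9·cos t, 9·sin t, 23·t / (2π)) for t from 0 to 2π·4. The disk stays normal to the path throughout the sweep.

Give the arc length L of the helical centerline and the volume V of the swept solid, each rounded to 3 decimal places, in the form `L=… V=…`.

2πR = 2π·9 = 56.548668
per-turn = √(56.548668² + 23²) = √(3197.7518 + 529) = √3726.7518 = 61.047128
L = 4 × 61.047128 = 244.188512
V = π·3.25² × L = 33.183072 × 244.188512 = 8102.925062

L=244.189 V=8102.925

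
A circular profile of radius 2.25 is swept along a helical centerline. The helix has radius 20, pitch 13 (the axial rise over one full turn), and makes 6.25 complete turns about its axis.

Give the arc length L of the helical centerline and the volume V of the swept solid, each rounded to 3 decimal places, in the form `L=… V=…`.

2πR = 2π·20 = 125.663706
per-turn = √(125.663706² + 13²) = √(15791.3670 + 169) = √15960.3670 = 126.334346
L = 6.25 × 126.334346 = 789.589664
V = π·2.25² × L = 15.904313 × 789.589664 = 12557.881008

L=789.590 V=12557.881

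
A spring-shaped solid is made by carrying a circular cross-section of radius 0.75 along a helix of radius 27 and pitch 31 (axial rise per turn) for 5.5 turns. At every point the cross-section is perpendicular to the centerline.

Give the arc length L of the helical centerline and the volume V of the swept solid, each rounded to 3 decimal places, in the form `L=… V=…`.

2πR = 2π·27 = 169.646003
per-turn = √(169.646003² + 31²) = √(28779.7664 + 961) = √29740.7664 = 172.455114
L = 5.5 × 172.455114 = 948.503128
V = π·0.75² × L = 1.767146 × 948.503128 = 1676.143384

L=948.503 V=1676.143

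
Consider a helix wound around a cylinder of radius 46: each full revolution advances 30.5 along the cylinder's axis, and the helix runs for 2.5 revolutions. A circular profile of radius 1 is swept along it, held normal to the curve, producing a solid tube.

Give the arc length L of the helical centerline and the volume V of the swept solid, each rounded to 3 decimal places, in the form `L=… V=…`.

2πR = 2π·46 = 289.026524
per-turn = √(289.026524² + 30.5²) = √(83536.3317 + 930.25) = √84466.5817 = 290.631350
L = 2.5 × 290.631350 = 726.578375
V = π·1² × L = 3.141593 × 726.578375 = 2282.613286

L=726.578 V=2282.613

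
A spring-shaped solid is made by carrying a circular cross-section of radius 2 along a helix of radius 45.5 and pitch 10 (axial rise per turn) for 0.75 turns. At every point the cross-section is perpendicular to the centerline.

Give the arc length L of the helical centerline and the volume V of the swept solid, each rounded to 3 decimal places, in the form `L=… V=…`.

L=214.545 V=2696.050

2πR = 2π·45.5 = 285.884931
per-turn = √(285.884931² + 10²) = √(81730.1940 + 100) = √81830.1940 = 286.059774
L = 0.75 × 286.059774 = 214.544830
V = π·2² × L = 12.566371 × 214.544830 = 2696.049849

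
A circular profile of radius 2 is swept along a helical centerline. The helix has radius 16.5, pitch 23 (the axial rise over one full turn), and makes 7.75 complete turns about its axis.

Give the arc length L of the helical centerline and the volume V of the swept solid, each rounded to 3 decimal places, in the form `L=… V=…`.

2πR = 2π·16.5 = 103.672558
per-turn = √(103.672558² + 23²) = √(10747.9992 + 529) = √11276.9992 = 106.193216
L = 7.75 × 106.193216 = 822.997426
V = π·2² × L = 12.566371 × 822.997426 = 10342.090676

L=822.997 V=10342.091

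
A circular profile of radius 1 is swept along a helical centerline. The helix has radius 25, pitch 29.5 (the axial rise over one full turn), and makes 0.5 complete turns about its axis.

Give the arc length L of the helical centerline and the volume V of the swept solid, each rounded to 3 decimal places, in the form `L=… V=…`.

L=79.913 V=251.054

2πR = 2π·25 = 157.079633
per-turn = √(157.079633² + 29.5²) = √(24674.0110 + 870.25) = √25544.2610 = 159.825721
L = 0.5 × 159.825721 = 79.912860
V = π·1² × L = 3.141593 × 79.912860 = 251.053655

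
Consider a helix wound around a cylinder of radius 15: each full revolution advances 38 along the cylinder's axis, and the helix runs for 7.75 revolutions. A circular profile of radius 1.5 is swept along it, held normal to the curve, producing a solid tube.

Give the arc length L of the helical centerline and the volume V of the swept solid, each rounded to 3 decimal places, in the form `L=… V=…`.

2πR = 2π·15 = 94.247780
per-turn = √(94.247780² + 38²) = √(8882.6440 + 1444) = √10326.6440 = 101.620096
L = 7.75 × 101.620096 = 787.555746
V = π·1.5² × L = 7.068583 × 787.555746 = 5566.903528

L=787.556 V=5566.904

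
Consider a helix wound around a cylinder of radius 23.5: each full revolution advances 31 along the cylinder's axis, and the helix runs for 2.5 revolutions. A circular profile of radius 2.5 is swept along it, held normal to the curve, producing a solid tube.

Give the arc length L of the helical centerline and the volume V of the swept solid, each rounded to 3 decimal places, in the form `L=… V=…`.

L=377.185 V=7406.009

2πR = 2π·23.5 = 147.654855
per-turn = √(147.654855² + 31²) = √(21801.9561 + 961) = √22762.9561 = 150.873974
L = 2.5 × 150.873974 = 377.184936
V = π·2.5² × L = 19.634954 × 377.184936 = 7406.008895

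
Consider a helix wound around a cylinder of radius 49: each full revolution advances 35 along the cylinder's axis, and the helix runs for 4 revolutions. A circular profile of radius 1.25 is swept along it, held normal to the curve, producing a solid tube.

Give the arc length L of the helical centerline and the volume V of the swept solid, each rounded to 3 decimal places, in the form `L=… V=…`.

L=1239.437 V=6084.070

2πR = 2π·49 = 307.876080
per-turn = √(307.876080² + 35²) = √(94787.6807 + 1225) = √96012.6807 = 309.859130
L = 4 × 309.859130 = 1239.436521
V = π·1.25² × L = 4.908739 × 1239.436521 = 6084.069797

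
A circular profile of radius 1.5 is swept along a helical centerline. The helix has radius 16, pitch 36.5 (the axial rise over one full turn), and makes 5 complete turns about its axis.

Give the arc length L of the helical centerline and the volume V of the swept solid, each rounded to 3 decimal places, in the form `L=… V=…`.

L=534.760 V=3779.995

2πR = 2π·16 = 100.530965
per-turn = √(100.530965² + 36.5²) = √(10106.4749 + 1332.25) = √11438.7249 = 106.951975
L = 5 × 106.951975 = 534.759874
V = π·1.5² × L = 7.068583 × 534.759874 = 3779.994805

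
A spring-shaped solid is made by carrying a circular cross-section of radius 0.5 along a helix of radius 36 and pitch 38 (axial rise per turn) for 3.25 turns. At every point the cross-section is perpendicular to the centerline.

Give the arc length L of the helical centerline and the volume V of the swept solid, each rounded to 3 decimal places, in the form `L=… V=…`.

2πR = 2π·36 = 226.194671
per-turn = √(226.194671² + 38²) = √(51164.0292 + 1444) = √52608.0292 = 229.364403
L = 3.25 × 229.364403 = 745.434309
V = π·0.5² × L = 0.785398 × 745.434309 = 585.462737

L=745.434 V=585.463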